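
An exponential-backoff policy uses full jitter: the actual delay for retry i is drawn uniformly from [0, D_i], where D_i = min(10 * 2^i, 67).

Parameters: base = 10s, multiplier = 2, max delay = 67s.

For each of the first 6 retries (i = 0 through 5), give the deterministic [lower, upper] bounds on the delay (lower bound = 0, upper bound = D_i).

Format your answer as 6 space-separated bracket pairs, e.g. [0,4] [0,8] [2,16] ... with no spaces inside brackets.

Answer: [0,10] [0,20] [0,40] [0,67] [0,67] [0,67]

Derivation:
Computing bounds per retry:
  i=0: D_i=min(10*2^0,67)=10, bounds=[0,10]
  i=1: D_i=min(10*2^1,67)=20, bounds=[0,20]
  i=2: D_i=min(10*2^2,67)=40, bounds=[0,40]
  i=3: D_i=min(10*2^3,67)=67, bounds=[0,67]
  i=4: D_i=min(10*2^4,67)=67, bounds=[0,67]
  i=5: D_i=min(10*2^5,67)=67, bounds=[0,67]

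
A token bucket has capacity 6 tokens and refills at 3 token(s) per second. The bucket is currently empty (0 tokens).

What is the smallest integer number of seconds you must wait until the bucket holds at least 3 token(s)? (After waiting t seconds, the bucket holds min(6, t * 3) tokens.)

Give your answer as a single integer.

Need t * 3 >= 3, so t >= 3/3.
Smallest integer t = ceil(3/3) = 1.

Answer: 1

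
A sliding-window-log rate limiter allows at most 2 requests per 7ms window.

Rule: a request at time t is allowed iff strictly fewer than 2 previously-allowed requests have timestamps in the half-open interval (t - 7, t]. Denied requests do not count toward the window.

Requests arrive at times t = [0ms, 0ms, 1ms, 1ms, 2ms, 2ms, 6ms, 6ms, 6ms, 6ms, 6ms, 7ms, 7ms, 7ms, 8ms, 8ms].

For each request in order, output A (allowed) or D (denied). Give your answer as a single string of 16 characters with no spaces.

Tracking allowed requests in the window:
  req#1 t=0ms: ALLOW
  req#2 t=0ms: ALLOW
  req#3 t=1ms: DENY
  req#4 t=1ms: DENY
  req#5 t=2ms: DENY
  req#6 t=2ms: DENY
  req#7 t=6ms: DENY
  req#8 t=6ms: DENY
  req#9 t=6ms: DENY
  req#10 t=6ms: DENY
  req#11 t=6ms: DENY
  req#12 t=7ms: ALLOW
  req#13 t=7ms: ALLOW
  req#14 t=7ms: DENY
  req#15 t=8ms: DENY
  req#16 t=8ms: DENY

Answer: AADDDDDDDDDAADDD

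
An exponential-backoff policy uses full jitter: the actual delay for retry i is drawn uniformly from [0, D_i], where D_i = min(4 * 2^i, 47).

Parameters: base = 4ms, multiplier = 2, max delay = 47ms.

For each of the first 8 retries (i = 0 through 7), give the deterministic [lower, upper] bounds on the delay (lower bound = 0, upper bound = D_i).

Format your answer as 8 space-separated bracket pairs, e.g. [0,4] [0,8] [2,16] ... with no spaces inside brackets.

Computing bounds per retry:
  i=0: D_i=min(4*2^0,47)=4, bounds=[0,4]
  i=1: D_i=min(4*2^1,47)=8, bounds=[0,8]
  i=2: D_i=min(4*2^2,47)=16, bounds=[0,16]
  i=3: D_i=min(4*2^3,47)=32, bounds=[0,32]
  i=4: D_i=min(4*2^4,47)=47, bounds=[0,47]
  i=5: D_i=min(4*2^5,47)=47, bounds=[0,47]
  i=6: D_i=min(4*2^6,47)=47, bounds=[0,47]
  i=7: D_i=min(4*2^7,47)=47, bounds=[0,47]

Answer: [0,4] [0,8] [0,16] [0,32] [0,47] [0,47] [0,47] [0,47]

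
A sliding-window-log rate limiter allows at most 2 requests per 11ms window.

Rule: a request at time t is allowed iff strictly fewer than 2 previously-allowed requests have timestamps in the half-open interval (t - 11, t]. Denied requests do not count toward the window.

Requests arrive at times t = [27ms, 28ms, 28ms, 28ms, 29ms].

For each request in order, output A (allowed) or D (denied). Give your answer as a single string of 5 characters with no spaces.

Answer: AADDD

Derivation:
Tracking allowed requests in the window:
  req#1 t=27ms: ALLOW
  req#2 t=28ms: ALLOW
  req#3 t=28ms: DENY
  req#4 t=28ms: DENY
  req#5 t=29ms: DENY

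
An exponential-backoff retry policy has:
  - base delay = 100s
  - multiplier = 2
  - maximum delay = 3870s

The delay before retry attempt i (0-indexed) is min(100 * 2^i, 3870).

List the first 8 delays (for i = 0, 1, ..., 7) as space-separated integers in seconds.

Computing each delay:
  i=0: min(100*2^0, 3870) = 100
  i=1: min(100*2^1, 3870) = 200
  i=2: min(100*2^2, 3870) = 400
  i=3: min(100*2^3, 3870) = 800
  i=4: min(100*2^4, 3870) = 1600
  i=5: min(100*2^5, 3870) = 3200
  i=6: min(100*2^6, 3870) = 3870
  i=7: min(100*2^7, 3870) = 3870

Answer: 100 200 400 800 1600 3200 3870 3870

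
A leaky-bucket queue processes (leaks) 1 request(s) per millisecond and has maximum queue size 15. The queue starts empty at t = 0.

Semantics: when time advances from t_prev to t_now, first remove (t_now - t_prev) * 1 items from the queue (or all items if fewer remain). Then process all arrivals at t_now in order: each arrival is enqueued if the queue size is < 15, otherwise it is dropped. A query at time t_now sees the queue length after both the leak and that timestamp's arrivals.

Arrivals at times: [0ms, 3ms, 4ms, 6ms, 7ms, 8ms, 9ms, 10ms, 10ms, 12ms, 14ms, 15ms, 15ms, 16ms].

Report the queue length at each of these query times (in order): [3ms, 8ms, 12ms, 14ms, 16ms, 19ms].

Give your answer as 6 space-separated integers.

Queue lengths at query times:
  query t=3ms: backlog = 1
  query t=8ms: backlog = 1
  query t=12ms: backlog = 1
  query t=14ms: backlog = 1
  query t=16ms: backlog = 2
  query t=19ms: backlog = 0

Answer: 1 1 1 1 2 0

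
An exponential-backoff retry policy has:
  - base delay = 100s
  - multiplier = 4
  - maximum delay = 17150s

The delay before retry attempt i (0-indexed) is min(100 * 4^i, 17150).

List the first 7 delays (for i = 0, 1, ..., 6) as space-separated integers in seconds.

Computing each delay:
  i=0: min(100*4^0, 17150) = 100
  i=1: min(100*4^1, 17150) = 400
  i=2: min(100*4^2, 17150) = 1600
  i=3: min(100*4^3, 17150) = 6400
  i=4: min(100*4^4, 17150) = 17150
  i=5: min(100*4^5, 17150) = 17150
  i=6: min(100*4^6, 17150) = 17150

Answer: 100 400 1600 6400 17150 17150 17150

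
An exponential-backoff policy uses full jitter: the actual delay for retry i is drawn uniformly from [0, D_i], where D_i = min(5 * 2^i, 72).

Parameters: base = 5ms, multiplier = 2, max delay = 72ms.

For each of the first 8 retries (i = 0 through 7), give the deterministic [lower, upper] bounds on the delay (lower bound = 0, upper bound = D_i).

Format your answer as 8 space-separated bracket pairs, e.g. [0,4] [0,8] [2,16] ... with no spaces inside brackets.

Answer: [0,5] [0,10] [0,20] [0,40] [0,72] [0,72] [0,72] [0,72]

Derivation:
Computing bounds per retry:
  i=0: D_i=min(5*2^0,72)=5, bounds=[0,5]
  i=1: D_i=min(5*2^1,72)=10, bounds=[0,10]
  i=2: D_i=min(5*2^2,72)=20, bounds=[0,20]
  i=3: D_i=min(5*2^3,72)=40, bounds=[0,40]
  i=4: D_i=min(5*2^4,72)=72, bounds=[0,72]
  i=5: D_i=min(5*2^5,72)=72, bounds=[0,72]
  i=6: D_i=min(5*2^6,72)=72, bounds=[0,72]
  i=7: D_i=min(5*2^7,72)=72, bounds=[0,72]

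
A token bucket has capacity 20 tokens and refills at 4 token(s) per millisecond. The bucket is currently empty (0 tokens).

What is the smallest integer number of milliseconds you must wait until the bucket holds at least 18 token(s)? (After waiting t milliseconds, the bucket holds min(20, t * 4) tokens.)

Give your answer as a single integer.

Answer: 5

Derivation:
Need t * 4 >= 18, so t >= 18/4.
Smallest integer t = ceil(18/4) = 5.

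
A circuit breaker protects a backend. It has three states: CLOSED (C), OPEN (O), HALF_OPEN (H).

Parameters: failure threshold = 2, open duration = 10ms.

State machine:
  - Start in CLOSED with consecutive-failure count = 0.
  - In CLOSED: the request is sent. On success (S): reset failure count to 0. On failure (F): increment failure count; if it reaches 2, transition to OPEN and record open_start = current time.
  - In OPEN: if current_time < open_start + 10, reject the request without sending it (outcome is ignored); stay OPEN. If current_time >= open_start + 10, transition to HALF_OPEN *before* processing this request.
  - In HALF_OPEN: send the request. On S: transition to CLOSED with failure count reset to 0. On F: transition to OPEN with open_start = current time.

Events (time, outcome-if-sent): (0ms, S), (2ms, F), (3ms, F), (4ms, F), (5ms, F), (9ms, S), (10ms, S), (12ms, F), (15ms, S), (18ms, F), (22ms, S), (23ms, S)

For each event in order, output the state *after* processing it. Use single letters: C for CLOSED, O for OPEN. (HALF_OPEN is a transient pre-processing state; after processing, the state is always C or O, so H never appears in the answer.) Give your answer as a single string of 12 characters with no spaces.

Answer: CCOOOOOOCCCC

Derivation:
State after each event:
  event#1 t=0ms outcome=S: state=CLOSED
  event#2 t=2ms outcome=F: state=CLOSED
  event#3 t=3ms outcome=F: state=OPEN
  event#4 t=4ms outcome=F: state=OPEN
  event#5 t=5ms outcome=F: state=OPEN
  event#6 t=9ms outcome=S: state=OPEN
  event#7 t=10ms outcome=S: state=OPEN
  event#8 t=12ms outcome=F: state=OPEN
  event#9 t=15ms outcome=S: state=CLOSED
  event#10 t=18ms outcome=F: state=CLOSED
  event#11 t=22ms outcome=S: state=CLOSED
  event#12 t=23ms outcome=S: state=CLOSED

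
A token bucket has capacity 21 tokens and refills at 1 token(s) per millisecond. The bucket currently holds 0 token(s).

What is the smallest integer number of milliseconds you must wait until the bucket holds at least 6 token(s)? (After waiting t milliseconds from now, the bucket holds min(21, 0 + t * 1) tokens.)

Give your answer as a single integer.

Answer: 6

Derivation:
Need 0 + t * 1 >= 6, so t >= 6/1.
Smallest integer t = ceil(6/1) = 6.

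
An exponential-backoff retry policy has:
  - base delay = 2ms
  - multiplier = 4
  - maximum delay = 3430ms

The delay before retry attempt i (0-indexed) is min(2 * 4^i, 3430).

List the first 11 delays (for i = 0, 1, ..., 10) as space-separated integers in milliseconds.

Answer: 2 8 32 128 512 2048 3430 3430 3430 3430 3430

Derivation:
Computing each delay:
  i=0: min(2*4^0, 3430) = 2
  i=1: min(2*4^1, 3430) = 8
  i=2: min(2*4^2, 3430) = 32
  i=3: min(2*4^3, 3430) = 128
  i=4: min(2*4^4, 3430) = 512
  i=5: min(2*4^5, 3430) = 2048
  i=6: min(2*4^6, 3430) = 3430
  i=7: min(2*4^7, 3430) = 3430
  i=8: min(2*4^8, 3430) = 3430
  i=9: min(2*4^9, 3430) = 3430
  i=10: min(2*4^10, 3430) = 3430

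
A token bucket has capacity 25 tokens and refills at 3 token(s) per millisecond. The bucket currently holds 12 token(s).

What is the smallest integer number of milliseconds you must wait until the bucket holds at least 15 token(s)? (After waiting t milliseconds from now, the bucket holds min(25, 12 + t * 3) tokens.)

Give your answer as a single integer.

Answer: 1

Derivation:
Need 12 + t * 3 >= 15, so t >= 3/3.
Smallest integer t = ceil(3/3) = 1.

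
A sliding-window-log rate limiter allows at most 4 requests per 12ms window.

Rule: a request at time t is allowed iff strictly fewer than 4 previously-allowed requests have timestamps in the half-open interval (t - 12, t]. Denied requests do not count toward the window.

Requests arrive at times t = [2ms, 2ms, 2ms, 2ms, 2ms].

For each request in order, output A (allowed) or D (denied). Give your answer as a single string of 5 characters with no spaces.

Tracking allowed requests in the window:
  req#1 t=2ms: ALLOW
  req#2 t=2ms: ALLOW
  req#3 t=2ms: ALLOW
  req#4 t=2ms: ALLOW
  req#5 t=2ms: DENY

Answer: AAAAD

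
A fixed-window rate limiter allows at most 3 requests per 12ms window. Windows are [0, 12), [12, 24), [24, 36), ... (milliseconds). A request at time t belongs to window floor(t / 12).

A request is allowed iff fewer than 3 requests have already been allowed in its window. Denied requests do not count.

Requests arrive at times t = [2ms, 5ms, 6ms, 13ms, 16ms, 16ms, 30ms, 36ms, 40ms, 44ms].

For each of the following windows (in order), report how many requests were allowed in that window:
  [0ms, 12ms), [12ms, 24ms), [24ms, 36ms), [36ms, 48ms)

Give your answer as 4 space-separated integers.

Processing requests:
  req#1 t=2ms (window 0): ALLOW
  req#2 t=5ms (window 0): ALLOW
  req#3 t=6ms (window 0): ALLOW
  req#4 t=13ms (window 1): ALLOW
  req#5 t=16ms (window 1): ALLOW
  req#6 t=16ms (window 1): ALLOW
  req#7 t=30ms (window 2): ALLOW
  req#8 t=36ms (window 3): ALLOW
  req#9 t=40ms (window 3): ALLOW
  req#10 t=44ms (window 3): ALLOW

Allowed counts by window: 3 3 1 3

Answer: 3 3 1 3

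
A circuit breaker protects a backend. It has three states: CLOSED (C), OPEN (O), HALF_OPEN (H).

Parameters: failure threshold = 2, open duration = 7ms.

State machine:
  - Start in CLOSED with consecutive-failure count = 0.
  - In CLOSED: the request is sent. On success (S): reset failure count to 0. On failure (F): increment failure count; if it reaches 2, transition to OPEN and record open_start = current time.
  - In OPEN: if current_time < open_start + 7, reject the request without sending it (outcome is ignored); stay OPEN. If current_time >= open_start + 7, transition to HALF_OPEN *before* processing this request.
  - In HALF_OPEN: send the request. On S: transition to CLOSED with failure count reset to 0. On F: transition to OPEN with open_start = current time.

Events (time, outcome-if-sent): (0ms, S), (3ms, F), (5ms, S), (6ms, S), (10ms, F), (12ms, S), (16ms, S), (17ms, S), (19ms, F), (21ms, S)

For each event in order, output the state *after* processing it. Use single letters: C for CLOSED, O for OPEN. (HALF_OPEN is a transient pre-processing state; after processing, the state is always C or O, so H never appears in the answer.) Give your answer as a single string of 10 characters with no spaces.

Answer: CCCCCCCCCC

Derivation:
State after each event:
  event#1 t=0ms outcome=S: state=CLOSED
  event#2 t=3ms outcome=F: state=CLOSED
  event#3 t=5ms outcome=S: state=CLOSED
  event#4 t=6ms outcome=S: state=CLOSED
  event#5 t=10ms outcome=F: state=CLOSED
  event#6 t=12ms outcome=S: state=CLOSED
  event#7 t=16ms outcome=S: state=CLOSED
  event#8 t=17ms outcome=S: state=CLOSED
  event#9 t=19ms outcome=F: state=CLOSED
  event#10 t=21ms outcome=S: state=CLOSED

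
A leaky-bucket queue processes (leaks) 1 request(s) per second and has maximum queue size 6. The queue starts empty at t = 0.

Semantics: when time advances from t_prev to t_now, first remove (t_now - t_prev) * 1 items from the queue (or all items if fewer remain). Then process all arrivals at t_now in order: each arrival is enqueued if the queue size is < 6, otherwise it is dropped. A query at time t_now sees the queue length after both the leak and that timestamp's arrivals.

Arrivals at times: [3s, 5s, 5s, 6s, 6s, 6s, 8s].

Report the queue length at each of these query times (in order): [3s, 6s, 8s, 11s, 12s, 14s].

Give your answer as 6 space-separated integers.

Answer: 1 4 3 0 0 0

Derivation:
Queue lengths at query times:
  query t=3s: backlog = 1
  query t=6s: backlog = 4
  query t=8s: backlog = 3
  query t=11s: backlog = 0
  query t=12s: backlog = 0
  query t=14s: backlog = 0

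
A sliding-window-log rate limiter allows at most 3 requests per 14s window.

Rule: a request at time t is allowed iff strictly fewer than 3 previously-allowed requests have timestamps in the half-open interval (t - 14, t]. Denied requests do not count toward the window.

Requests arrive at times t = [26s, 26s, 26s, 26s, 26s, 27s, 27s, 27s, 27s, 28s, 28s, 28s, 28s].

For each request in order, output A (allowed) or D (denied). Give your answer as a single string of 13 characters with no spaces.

Answer: AAADDDDDDDDDD

Derivation:
Tracking allowed requests in the window:
  req#1 t=26s: ALLOW
  req#2 t=26s: ALLOW
  req#3 t=26s: ALLOW
  req#4 t=26s: DENY
  req#5 t=26s: DENY
  req#6 t=27s: DENY
  req#7 t=27s: DENY
  req#8 t=27s: DENY
  req#9 t=27s: DENY
  req#10 t=28s: DENY
  req#11 t=28s: DENY
  req#12 t=28s: DENY
  req#13 t=28s: DENY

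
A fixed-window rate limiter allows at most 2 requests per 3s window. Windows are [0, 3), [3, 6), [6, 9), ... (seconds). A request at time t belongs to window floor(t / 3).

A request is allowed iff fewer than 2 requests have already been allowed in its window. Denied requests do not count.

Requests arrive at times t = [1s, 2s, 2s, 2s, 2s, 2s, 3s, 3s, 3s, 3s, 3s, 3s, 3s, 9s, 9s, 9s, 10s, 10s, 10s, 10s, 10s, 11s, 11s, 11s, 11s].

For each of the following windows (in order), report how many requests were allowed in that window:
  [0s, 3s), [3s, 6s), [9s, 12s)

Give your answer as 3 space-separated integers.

Answer: 2 2 2

Derivation:
Processing requests:
  req#1 t=1s (window 0): ALLOW
  req#2 t=2s (window 0): ALLOW
  req#3 t=2s (window 0): DENY
  req#4 t=2s (window 0): DENY
  req#5 t=2s (window 0): DENY
  req#6 t=2s (window 0): DENY
  req#7 t=3s (window 1): ALLOW
  req#8 t=3s (window 1): ALLOW
  req#9 t=3s (window 1): DENY
  req#10 t=3s (window 1): DENY
  req#11 t=3s (window 1): DENY
  req#12 t=3s (window 1): DENY
  req#13 t=3s (window 1): DENY
  req#14 t=9s (window 3): ALLOW
  req#15 t=9s (window 3): ALLOW
  req#16 t=9s (window 3): DENY
  req#17 t=10s (window 3): DENY
  req#18 t=10s (window 3): DENY
  req#19 t=10s (window 3): DENY
  req#20 t=10s (window 3): DENY
  req#21 t=10s (window 3): DENY
  req#22 t=11s (window 3): DENY
  req#23 t=11s (window 3): DENY
  req#24 t=11s (window 3): DENY
  req#25 t=11s (window 3): DENY

Allowed counts by window: 2 2 2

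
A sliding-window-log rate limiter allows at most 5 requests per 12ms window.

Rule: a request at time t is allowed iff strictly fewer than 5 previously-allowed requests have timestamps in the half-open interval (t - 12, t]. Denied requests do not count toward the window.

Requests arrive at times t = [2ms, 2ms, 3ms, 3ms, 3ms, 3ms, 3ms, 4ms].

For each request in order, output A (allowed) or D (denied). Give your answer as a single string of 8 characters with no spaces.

Answer: AAAAADDD

Derivation:
Tracking allowed requests in the window:
  req#1 t=2ms: ALLOW
  req#2 t=2ms: ALLOW
  req#3 t=3ms: ALLOW
  req#4 t=3ms: ALLOW
  req#5 t=3ms: ALLOW
  req#6 t=3ms: DENY
  req#7 t=3ms: DENY
  req#8 t=4ms: DENY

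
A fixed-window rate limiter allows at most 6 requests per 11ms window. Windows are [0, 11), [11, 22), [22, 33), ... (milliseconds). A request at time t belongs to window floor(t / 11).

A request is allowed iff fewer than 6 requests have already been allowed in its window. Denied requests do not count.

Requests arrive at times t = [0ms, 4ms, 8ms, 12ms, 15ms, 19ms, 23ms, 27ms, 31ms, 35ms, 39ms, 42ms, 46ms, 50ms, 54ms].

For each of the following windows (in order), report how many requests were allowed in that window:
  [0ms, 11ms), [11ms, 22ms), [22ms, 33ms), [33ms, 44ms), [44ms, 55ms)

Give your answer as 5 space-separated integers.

Processing requests:
  req#1 t=0ms (window 0): ALLOW
  req#2 t=4ms (window 0): ALLOW
  req#3 t=8ms (window 0): ALLOW
  req#4 t=12ms (window 1): ALLOW
  req#5 t=15ms (window 1): ALLOW
  req#6 t=19ms (window 1): ALLOW
  req#7 t=23ms (window 2): ALLOW
  req#8 t=27ms (window 2): ALLOW
  req#9 t=31ms (window 2): ALLOW
  req#10 t=35ms (window 3): ALLOW
  req#11 t=39ms (window 3): ALLOW
  req#12 t=42ms (window 3): ALLOW
  req#13 t=46ms (window 4): ALLOW
  req#14 t=50ms (window 4): ALLOW
  req#15 t=54ms (window 4): ALLOW

Allowed counts by window: 3 3 3 3 3

Answer: 3 3 3 3 3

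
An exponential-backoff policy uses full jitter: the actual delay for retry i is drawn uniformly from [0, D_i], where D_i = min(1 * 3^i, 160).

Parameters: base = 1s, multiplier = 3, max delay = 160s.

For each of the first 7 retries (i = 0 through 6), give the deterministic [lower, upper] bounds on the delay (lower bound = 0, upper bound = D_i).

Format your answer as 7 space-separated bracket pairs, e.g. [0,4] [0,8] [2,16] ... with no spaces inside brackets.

Computing bounds per retry:
  i=0: D_i=min(1*3^0,160)=1, bounds=[0,1]
  i=1: D_i=min(1*3^1,160)=3, bounds=[0,3]
  i=2: D_i=min(1*3^2,160)=9, bounds=[0,9]
  i=3: D_i=min(1*3^3,160)=27, bounds=[0,27]
  i=4: D_i=min(1*3^4,160)=81, bounds=[0,81]
  i=5: D_i=min(1*3^5,160)=160, bounds=[0,160]
  i=6: D_i=min(1*3^6,160)=160, bounds=[0,160]

Answer: [0,1] [0,3] [0,9] [0,27] [0,81] [0,160] [0,160]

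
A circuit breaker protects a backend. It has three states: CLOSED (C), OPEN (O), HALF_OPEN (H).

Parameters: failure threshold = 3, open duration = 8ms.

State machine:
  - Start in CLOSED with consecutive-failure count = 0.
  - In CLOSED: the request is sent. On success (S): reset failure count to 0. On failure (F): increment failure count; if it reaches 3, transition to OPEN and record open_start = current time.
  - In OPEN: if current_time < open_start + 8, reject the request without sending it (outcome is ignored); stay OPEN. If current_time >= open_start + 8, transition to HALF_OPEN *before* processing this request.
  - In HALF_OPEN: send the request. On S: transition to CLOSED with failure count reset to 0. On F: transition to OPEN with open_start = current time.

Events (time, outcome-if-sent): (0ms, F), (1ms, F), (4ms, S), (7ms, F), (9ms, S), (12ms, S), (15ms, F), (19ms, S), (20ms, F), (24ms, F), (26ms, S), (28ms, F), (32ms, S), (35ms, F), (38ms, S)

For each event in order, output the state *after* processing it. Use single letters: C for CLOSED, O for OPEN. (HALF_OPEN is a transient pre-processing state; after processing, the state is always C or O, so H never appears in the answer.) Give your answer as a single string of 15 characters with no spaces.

Answer: CCCCCCCCCCCCCCC

Derivation:
State after each event:
  event#1 t=0ms outcome=F: state=CLOSED
  event#2 t=1ms outcome=F: state=CLOSED
  event#3 t=4ms outcome=S: state=CLOSED
  event#4 t=7ms outcome=F: state=CLOSED
  event#5 t=9ms outcome=S: state=CLOSED
  event#6 t=12ms outcome=S: state=CLOSED
  event#7 t=15ms outcome=F: state=CLOSED
  event#8 t=19ms outcome=S: state=CLOSED
  event#9 t=20ms outcome=F: state=CLOSED
  event#10 t=24ms outcome=F: state=CLOSED
  event#11 t=26ms outcome=S: state=CLOSED
  event#12 t=28ms outcome=F: state=CLOSED
  event#13 t=32ms outcome=S: state=CLOSED
  event#14 t=35ms outcome=F: state=CLOSED
  event#15 t=38ms outcome=S: state=CLOSED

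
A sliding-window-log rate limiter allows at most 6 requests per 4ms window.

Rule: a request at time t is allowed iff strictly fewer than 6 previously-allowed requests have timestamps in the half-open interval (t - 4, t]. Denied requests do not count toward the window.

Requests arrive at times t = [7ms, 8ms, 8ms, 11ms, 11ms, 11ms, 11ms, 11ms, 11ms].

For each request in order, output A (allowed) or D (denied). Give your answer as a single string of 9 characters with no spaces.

Answer: AAAAAAADD

Derivation:
Tracking allowed requests in the window:
  req#1 t=7ms: ALLOW
  req#2 t=8ms: ALLOW
  req#3 t=8ms: ALLOW
  req#4 t=11ms: ALLOW
  req#5 t=11ms: ALLOW
  req#6 t=11ms: ALLOW
  req#7 t=11ms: ALLOW
  req#8 t=11ms: DENY
  req#9 t=11ms: DENY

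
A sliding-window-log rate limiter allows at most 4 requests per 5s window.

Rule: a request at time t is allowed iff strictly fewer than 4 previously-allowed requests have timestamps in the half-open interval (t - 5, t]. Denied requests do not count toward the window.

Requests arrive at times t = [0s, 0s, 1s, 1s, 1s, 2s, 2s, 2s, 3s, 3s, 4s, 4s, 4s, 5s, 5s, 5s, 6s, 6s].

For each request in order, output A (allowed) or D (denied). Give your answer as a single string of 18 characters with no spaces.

Tracking allowed requests in the window:
  req#1 t=0s: ALLOW
  req#2 t=0s: ALLOW
  req#3 t=1s: ALLOW
  req#4 t=1s: ALLOW
  req#5 t=1s: DENY
  req#6 t=2s: DENY
  req#7 t=2s: DENY
  req#8 t=2s: DENY
  req#9 t=3s: DENY
  req#10 t=3s: DENY
  req#11 t=4s: DENY
  req#12 t=4s: DENY
  req#13 t=4s: DENY
  req#14 t=5s: ALLOW
  req#15 t=5s: ALLOW
  req#16 t=5s: DENY
  req#17 t=6s: ALLOW
  req#18 t=6s: ALLOW

Answer: AAAADDDDDDDDDAADAA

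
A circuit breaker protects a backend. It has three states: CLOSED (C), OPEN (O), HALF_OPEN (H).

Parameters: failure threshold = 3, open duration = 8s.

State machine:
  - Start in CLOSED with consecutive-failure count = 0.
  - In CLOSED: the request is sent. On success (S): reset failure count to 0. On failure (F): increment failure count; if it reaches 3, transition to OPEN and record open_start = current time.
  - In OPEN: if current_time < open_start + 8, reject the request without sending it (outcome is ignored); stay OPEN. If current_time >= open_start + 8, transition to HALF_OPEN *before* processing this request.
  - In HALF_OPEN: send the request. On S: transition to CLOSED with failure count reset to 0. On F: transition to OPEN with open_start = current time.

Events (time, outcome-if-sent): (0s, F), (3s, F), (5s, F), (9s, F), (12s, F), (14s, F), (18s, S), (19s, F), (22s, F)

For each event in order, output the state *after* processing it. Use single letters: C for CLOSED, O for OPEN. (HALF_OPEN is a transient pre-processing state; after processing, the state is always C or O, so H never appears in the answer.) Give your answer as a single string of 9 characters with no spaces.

State after each event:
  event#1 t=0s outcome=F: state=CLOSED
  event#2 t=3s outcome=F: state=CLOSED
  event#3 t=5s outcome=F: state=OPEN
  event#4 t=9s outcome=F: state=OPEN
  event#5 t=12s outcome=F: state=OPEN
  event#6 t=14s outcome=F: state=OPEN
  event#7 t=18s outcome=S: state=OPEN
  event#8 t=19s outcome=F: state=OPEN
  event#9 t=22s outcome=F: state=OPEN

Answer: CCOOOOOOO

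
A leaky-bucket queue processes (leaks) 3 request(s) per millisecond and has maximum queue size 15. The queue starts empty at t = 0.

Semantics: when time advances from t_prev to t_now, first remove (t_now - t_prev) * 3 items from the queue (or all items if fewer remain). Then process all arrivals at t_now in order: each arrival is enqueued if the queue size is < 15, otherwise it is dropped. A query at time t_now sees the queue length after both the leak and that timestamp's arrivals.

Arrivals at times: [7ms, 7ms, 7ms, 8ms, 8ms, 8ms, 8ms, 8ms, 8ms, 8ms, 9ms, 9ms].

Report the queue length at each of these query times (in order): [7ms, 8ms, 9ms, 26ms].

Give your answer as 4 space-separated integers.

Queue lengths at query times:
  query t=7ms: backlog = 3
  query t=8ms: backlog = 7
  query t=9ms: backlog = 6
  query t=26ms: backlog = 0

Answer: 3 7 6 0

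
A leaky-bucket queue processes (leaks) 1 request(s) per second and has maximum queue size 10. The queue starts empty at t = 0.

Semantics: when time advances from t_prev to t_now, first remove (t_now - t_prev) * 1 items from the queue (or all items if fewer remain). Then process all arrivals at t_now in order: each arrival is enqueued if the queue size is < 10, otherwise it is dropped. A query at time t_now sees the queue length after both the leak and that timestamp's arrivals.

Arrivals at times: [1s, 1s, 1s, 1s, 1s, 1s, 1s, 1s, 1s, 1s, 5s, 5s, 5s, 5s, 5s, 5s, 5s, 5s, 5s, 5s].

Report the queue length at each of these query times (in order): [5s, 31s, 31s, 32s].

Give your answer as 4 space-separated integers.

Answer: 10 0 0 0

Derivation:
Queue lengths at query times:
  query t=5s: backlog = 10
  query t=31s: backlog = 0
  query t=31s: backlog = 0
  query t=32s: backlog = 0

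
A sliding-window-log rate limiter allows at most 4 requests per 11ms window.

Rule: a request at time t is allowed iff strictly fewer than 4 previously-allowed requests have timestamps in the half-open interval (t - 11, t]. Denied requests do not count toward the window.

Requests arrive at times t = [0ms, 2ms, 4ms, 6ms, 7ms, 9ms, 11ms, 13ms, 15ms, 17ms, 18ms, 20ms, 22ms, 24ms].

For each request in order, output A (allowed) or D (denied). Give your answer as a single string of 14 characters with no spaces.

Tracking allowed requests in the window:
  req#1 t=0ms: ALLOW
  req#2 t=2ms: ALLOW
  req#3 t=4ms: ALLOW
  req#4 t=6ms: ALLOW
  req#5 t=7ms: DENY
  req#6 t=9ms: DENY
  req#7 t=11ms: ALLOW
  req#8 t=13ms: ALLOW
  req#9 t=15ms: ALLOW
  req#10 t=17ms: ALLOW
  req#11 t=18ms: DENY
  req#12 t=20ms: DENY
  req#13 t=22ms: ALLOW
  req#14 t=24ms: ALLOW

Answer: AAAADDAAAADDAA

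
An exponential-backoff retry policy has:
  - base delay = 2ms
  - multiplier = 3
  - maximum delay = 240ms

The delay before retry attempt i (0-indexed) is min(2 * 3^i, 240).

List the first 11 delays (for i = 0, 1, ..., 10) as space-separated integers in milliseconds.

Computing each delay:
  i=0: min(2*3^0, 240) = 2
  i=1: min(2*3^1, 240) = 6
  i=2: min(2*3^2, 240) = 18
  i=3: min(2*3^3, 240) = 54
  i=4: min(2*3^4, 240) = 162
  i=5: min(2*3^5, 240) = 240
  i=6: min(2*3^6, 240) = 240
  i=7: min(2*3^7, 240) = 240
  i=8: min(2*3^8, 240) = 240
  i=9: min(2*3^9, 240) = 240
  i=10: min(2*3^10, 240) = 240

Answer: 2 6 18 54 162 240 240 240 240 240 240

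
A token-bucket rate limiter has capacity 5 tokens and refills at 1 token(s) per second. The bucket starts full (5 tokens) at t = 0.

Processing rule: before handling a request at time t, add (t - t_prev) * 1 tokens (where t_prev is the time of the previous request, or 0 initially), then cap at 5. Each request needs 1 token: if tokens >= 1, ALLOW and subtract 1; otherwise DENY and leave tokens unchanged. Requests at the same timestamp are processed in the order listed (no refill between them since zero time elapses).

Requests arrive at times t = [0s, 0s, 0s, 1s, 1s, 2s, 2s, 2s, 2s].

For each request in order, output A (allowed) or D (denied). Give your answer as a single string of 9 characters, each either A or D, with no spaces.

Answer: AAAAAAADD

Derivation:
Simulating step by step:
  req#1 t=0s: ALLOW
  req#2 t=0s: ALLOW
  req#3 t=0s: ALLOW
  req#4 t=1s: ALLOW
  req#5 t=1s: ALLOW
  req#6 t=2s: ALLOW
  req#7 t=2s: ALLOW
  req#8 t=2s: DENY
  req#9 t=2s: DENY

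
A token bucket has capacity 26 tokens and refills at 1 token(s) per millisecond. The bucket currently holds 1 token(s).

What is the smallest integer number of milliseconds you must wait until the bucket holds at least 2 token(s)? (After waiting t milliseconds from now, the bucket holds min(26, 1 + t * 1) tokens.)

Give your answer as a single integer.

Need 1 + t * 1 >= 2, so t >= 1/1.
Smallest integer t = ceil(1/1) = 1.

Answer: 1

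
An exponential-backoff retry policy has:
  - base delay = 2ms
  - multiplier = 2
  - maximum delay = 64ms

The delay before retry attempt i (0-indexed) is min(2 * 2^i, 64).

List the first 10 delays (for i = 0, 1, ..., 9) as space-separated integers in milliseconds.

Answer: 2 4 8 16 32 64 64 64 64 64

Derivation:
Computing each delay:
  i=0: min(2*2^0, 64) = 2
  i=1: min(2*2^1, 64) = 4
  i=2: min(2*2^2, 64) = 8
  i=3: min(2*2^3, 64) = 16
  i=4: min(2*2^4, 64) = 32
  i=5: min(2*2^5, 64) = 64
  i=6: min(2*2^6, 64) = 64
  i=7: min(2*2^7, 64) = 64
  i=8: min(2*2^8, 64) = 64
  i=9: min(2*2^9, 64) = 64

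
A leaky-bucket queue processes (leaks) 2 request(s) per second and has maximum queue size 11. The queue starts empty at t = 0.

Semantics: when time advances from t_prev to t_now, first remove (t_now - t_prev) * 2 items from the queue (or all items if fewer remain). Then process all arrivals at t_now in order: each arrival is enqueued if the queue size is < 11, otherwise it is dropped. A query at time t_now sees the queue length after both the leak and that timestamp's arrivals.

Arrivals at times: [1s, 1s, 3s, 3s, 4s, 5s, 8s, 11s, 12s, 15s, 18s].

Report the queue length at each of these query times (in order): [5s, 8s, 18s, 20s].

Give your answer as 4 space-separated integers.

Queue lengths at query times:
  query t=5s: backlog = 1
  query t=8s: backlog = 1
  query t=18s: backlog = 1
  query t=20s: backlog = 0

Answer: 1 1 1 0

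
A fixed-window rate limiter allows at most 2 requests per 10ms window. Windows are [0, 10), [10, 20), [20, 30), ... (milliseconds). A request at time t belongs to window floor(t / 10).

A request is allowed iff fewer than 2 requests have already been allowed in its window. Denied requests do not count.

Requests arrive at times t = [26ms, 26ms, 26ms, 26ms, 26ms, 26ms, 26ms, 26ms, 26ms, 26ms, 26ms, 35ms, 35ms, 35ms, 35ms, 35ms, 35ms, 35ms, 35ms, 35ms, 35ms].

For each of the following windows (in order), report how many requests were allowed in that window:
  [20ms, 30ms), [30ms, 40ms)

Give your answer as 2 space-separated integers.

Answer: 2 2

Derivation:
Processing requests:
  req#1 t=26ms (window 2): ALLOW
  req#2 t=26ms (window 2): ALLOW
  req#3 t=26ms (window 2): DENY
  req#4 t=26ms (window 2): DENY
  req#5 t=26ms (window 2): DENY
  req#6 t=26ms (window 2): DENY
  req#7 t=26ms (window 2): DENY
  req#8 t=26ms (window 2): DENY
  req#9 t=26ms (window 2): DENY
  req#10 t=26ms (window 2): DENY
  req#11 t=26ms (window 2): DENY
  req#12 t=35ms (window 3): ALLOW
  req#13 t=35ms (window 3): ALLOW
  req#14 t=35ms (window 3): DENY
  req#15 t=35ms (window 3): DENY
  req#16 t=35ms (window 3): DENY
  req#17 t=35ms (window 3): DENY
  req#18 t=35ms (window 3): DENY
  req#19 t=35ms (window 3): DENY
  req#20 t=35ms (window 3): DENY
  req#21 t=35ms (window 3): DENY

Allowed counts by window: 2 2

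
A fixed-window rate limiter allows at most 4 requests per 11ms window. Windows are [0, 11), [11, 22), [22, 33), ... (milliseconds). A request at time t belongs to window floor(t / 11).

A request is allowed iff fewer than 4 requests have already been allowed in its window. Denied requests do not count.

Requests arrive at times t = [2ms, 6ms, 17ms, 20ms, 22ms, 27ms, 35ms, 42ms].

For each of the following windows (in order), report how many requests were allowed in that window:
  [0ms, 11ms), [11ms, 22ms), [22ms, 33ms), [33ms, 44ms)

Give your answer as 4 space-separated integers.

Processing requests:
  req#1 t=2ms (window 0): ALLOW
  req#2 t=6ms (window 0): ALLOW
  req#3 t=17ms (window 1): ALLOW
  req#4 t=20ms (window 1): ALLOW
  req#5 t=22ms (window 2): ALLOW
  req#6 t=27ms (window 2): ALLOW
  req#7 t=35ms (window 3): ALLOW
  req#8 t=42ms (window 3): ALLOW

Allowed counts by window: 2 2 2 2

Answer: 2 2 2 2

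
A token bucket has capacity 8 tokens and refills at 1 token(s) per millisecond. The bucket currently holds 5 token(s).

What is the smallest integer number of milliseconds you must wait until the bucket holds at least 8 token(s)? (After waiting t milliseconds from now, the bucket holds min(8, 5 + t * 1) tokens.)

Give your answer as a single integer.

Need 5 + t * 1 >= 8, so t >= 3/1.
Smallest integer t = ceil(3/1) = 3.

Answer: 3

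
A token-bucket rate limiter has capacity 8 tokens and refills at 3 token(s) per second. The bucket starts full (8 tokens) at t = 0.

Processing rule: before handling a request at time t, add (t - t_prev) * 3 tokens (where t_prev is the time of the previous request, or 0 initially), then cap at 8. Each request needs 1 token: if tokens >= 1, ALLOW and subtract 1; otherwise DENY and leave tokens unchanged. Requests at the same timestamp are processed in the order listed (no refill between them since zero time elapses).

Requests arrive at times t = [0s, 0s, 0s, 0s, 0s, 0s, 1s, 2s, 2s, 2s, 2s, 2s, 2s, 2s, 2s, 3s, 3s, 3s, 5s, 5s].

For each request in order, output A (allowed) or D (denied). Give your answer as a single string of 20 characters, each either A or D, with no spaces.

Answer: AAAAAAAAAAAAAADAAAAA

Derivation:
Simulating step by step:
  req#1 t=0s: ALLOW
  req#2 t=0s: ALLOW
  req#3 t=0s: ALLOW
  req#4 t=0s: ALLOW
  req#5 t=0s: ALLOW
  req#6 t=0s: ALLOW
  req#7 t=1s: ALLOW
  req#8 t=2s: ALLOW
  req#9 t=2s: ALLOW
  req#10 t=2s: ALLOW
  req#11 t=2s: ALLOW
  req#12 t=2s: ALLOW
  req#13 t=2s: ALLOW
  req#14 t=2s: ALLOW
  req#15 t=2s: DENY
  req#16 t=3s: ALLOW
  req#17 t=3s: ALLOW
  req#18 t=3s: ALLOW
  req#19 t=5s: ALLOW
  req#20 t=5s: ALLOW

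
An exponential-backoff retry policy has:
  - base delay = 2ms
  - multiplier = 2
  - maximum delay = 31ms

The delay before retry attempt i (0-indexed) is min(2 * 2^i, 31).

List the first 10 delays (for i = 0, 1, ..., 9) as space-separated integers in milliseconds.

Answer: 2 4 8 16 31 31 31 31 31 31

Derivation:
Computing each delay:
  i=0: min(2*2^0, 31) = 2
  i=1: min(2*2^1, 31) = 4
  i=2: min(2*2^2, 31) = 8
  i=3: min(2*2^3, 31) = 16
  i=4: min(2*2^4, 31) = 31
  i=5: min(2*2^5, 31) = 31
  i=6: min(2*2^6, 31) = 31
  i=7: min(2*2^7, 31) = 31
  i=8: min(2*2^8, 31) = 31
  i=9: min(2*2^9, 31) = 31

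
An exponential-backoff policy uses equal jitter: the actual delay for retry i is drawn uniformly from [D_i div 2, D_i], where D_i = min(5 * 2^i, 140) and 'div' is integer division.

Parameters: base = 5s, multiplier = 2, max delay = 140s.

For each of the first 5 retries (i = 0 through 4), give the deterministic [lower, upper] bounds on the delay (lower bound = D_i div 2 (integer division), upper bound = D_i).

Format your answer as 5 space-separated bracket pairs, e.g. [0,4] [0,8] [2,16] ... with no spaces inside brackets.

Answer: [2,5] [5,10] [10,20] [20,40] [40,80]

Derivation:
Computing bounds per retry:
  i=0: D_i=min(5*2^0,140)=5, bounds=[2,5]
  i=1: D_i=min(5*2^1,140)=10, bounds=[5,10]
  i=2: D_i=min(5*2^2,140)=20, bounds=[10,20]
  i=3: D_i=min(5*2^3,140)=40, bounds=[20,40]
  i=4: D_i=min(5*2^4,140)=80, bounds=[40,80]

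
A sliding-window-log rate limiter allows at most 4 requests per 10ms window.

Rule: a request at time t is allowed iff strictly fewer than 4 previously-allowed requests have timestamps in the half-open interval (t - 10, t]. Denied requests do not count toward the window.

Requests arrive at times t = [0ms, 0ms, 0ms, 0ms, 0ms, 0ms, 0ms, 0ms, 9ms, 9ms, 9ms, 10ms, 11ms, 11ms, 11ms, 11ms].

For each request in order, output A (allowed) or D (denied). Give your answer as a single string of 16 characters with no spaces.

Answer: AAAADDDDDDDAAAAD

Derivation:
Tracking allowed requests in the window:
  req#1 t=0ms: ALLOW
  req#2 t=0ms: ALLOW
  req#3 t=0ms: ALLOW
  req#4 t=0ms: ALLOW
  req#5 t=0ms: DENY
  req#6 t=0ms: DENY
  req#7 t=0ms: DENY
  req#8 t=0ms: DENY
  req#9 t=9ms: DENY
  req#10 t=9ms: DENY
  req#11 t=9ms: DENY
  req#12 t=10ms: ALLOW
  req#13 t=11ms: ALLOW
  req#14 t=11ms: ALLOW
  req#15 t=11ms: ALLOW
  req#16 t=11ms: DENY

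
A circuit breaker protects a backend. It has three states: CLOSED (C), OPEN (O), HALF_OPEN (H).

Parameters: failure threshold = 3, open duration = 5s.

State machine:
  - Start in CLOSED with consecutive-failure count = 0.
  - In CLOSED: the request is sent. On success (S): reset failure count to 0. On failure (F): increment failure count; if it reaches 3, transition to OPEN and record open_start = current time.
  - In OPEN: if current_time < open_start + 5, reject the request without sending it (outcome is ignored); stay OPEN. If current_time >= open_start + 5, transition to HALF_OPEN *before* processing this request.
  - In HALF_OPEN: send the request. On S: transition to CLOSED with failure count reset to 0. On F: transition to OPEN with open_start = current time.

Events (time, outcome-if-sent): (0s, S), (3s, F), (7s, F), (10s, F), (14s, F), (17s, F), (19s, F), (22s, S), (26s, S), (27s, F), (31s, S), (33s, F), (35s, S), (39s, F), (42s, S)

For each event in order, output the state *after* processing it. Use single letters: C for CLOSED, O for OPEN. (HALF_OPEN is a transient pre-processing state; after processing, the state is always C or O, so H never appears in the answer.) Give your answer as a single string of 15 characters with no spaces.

Answer: CCCOOOOCCCCCCCC

Derivation:
State after each event:
  event#1 t=0s outcome=S: state=CLOSED
  event#2 t=3s outcome=F: state=CLOSED
  event#3 t=7s outcome=F: state=CLOSED
  event#4 t=10s outcome=F: state=OPEN
  event#5 t=14s outcome=F: state=OPEN
  event#6 t=17s outcome=F: state=OPEN
  event#7 t=19s outcome=F: state=OPEN
  event#8 t=22s outcome=S: state=CLOSED
  event#9 t=26s outcome=S: state=CLOSED
  event#10 t=27s outcome=F: state=CLOSED
  event#11 t=31s outcome=S: state=CLOSED
  event#12 t=33s outcome=F: state=CLOSED
  event#13 t=35s outcome=S: state=CLOSED
  event#14 t=39s outcome=F: state=CLOSED
  event#15 t=42s outcome=S: state=CLOSED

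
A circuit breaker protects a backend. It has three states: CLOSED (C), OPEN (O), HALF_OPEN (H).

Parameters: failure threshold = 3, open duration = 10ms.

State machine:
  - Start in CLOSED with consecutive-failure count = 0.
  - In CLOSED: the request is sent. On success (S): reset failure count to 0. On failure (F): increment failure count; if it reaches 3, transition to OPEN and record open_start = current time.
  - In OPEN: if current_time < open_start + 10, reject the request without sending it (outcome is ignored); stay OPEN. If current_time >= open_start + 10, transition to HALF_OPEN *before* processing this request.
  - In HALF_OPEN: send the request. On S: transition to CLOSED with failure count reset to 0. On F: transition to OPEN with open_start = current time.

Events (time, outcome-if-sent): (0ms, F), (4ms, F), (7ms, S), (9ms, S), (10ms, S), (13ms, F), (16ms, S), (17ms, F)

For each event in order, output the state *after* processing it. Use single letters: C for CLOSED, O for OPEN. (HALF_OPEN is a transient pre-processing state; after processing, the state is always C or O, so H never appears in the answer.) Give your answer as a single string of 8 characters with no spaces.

Answer: CCCCCCCC

Derivation:
State after each event:
  event#1 t=0ms outcome=F: state=CLOSED
  event#2 t=4ms outcome=F: state=CLOSED
  event#3 t=7ms outcome=S: state=CLOSED
  event#4 t=9ms outcome=S: state=CLOSED
  event#5 t=10ms outcome=S: state=CLOSED
  event#6 t=13ms outcome=F: state=CLOSED
  event#7 t=16ms outcome=S: state=CLOSED
  event#8 t=17ms outcome=F: state=CLOSED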